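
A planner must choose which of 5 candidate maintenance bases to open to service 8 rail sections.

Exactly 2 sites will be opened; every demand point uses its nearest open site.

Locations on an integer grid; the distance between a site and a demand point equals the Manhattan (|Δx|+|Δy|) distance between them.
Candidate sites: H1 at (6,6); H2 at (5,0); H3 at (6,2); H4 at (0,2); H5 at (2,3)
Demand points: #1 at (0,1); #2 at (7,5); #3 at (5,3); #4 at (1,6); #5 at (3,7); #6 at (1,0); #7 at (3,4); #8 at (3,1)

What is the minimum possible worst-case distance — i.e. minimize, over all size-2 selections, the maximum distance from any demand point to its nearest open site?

Open {H1, H5}.
  Farthest demand point is #1 at distance 4 (to H5); all others are ≤ 4.
With {H1, H4} the worst case is 5.
With {H3, H5} the worst case is 5.
No size-2 selection achieves below 4.

4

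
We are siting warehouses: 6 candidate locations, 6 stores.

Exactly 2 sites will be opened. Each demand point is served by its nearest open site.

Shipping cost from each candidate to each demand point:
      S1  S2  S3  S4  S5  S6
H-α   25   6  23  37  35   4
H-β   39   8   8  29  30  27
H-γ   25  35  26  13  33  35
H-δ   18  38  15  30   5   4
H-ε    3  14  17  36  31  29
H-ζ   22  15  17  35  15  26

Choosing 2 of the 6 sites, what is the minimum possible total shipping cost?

Open {H-δ, H-ε}.
  S1→H-ε 3, S2→H-ε 14, S3→H-δ 15, S4→H-δ 30, S5→H-δ 5, S6→H-δ 4  ⇒ total 71.
Compare {H-β, H-δ}: total 72.
Compare {H-α, H-δ}: total 78.
No size-2 selection does better; minimum is 71.

71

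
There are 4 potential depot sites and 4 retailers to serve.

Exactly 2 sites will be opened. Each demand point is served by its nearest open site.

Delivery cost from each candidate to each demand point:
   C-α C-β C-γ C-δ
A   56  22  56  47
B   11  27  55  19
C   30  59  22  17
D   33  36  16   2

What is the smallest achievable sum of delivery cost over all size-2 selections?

56

Open {B, D}.
  C-α→B 11, C-β→B 27, C-γ→D 16, C-δ→D 2  ⇒ total 56.
Compare {A, D}: total 73.
Compare {B, C}: total 77.
No size-2 selection does better; minimum is 56.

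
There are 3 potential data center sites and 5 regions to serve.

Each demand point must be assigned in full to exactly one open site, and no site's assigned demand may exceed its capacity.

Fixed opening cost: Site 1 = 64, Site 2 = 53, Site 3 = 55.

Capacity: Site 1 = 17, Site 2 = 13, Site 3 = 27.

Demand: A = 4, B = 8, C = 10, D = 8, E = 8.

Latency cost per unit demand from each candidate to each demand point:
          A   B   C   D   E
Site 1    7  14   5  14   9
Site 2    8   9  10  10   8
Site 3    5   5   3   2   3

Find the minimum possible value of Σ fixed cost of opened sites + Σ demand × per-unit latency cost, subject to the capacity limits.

277

Open {Site 1, Site 3}; cheapest assignment that respects the capacities:
  Site 1 (cap 17, load 14): A, C — cost 4×7 + 10×5 = 78
  Site 3 (cap 27, load 24): B, D, E — cost 8×5 + 8×2 + 8×3 = 80
  Shipping 158, fixed 119 → total 277.
  Any other capacity-feasible assignment to {Site 1, Site 3} ships for at least 158.
Compare {Site 2, Site 3}: its best feasible assignment gives total 282.
Compare {Site 1, Site 2, Site 3}: its best feasible assignment gives total 330.
Every other set of open sites that can feasibly serve all demand totals ≥ 282 even under its best assignment. Minimum: 277.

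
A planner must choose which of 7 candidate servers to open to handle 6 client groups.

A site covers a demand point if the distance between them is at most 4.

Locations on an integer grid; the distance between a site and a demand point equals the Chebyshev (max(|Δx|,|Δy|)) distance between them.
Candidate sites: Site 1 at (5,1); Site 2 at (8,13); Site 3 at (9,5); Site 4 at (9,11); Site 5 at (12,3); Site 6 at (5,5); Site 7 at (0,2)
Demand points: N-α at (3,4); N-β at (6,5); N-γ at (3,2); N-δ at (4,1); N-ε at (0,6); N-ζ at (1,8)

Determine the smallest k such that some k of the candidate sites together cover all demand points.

Coverage sets (demand points within 4 of each site):
  Site 1: {N-α, N-β, N-γ, N-δ}
  Site 2: {}
  Site 3: {N-β}
  Site 4: {}
  Site 5: {}
  Site 6: {N-α, N-β, N-γ, N-δ, N-ζ}
  Site 7: {N-α, N-γ, N-δ, N-ε}
No single site covers all 6 demand points.
But {Site 6, Site 7} covers everything, so the minimum is 2.

2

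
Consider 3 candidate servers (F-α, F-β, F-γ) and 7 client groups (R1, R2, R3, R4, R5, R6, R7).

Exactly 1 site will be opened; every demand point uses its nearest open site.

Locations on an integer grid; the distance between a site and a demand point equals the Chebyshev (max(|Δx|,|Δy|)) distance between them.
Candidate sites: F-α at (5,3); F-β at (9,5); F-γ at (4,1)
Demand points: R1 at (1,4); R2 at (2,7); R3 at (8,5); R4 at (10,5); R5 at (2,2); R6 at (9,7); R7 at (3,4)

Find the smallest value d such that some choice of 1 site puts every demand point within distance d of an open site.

5

Open {F-α}.
  Farthest demand point is R4 at distance 5 (to F-α); all others are ≤ 5.
With {F-γ} the worst case is 6.
With {F-β} the worst case is 8.
No size-1 selection achieves below 5.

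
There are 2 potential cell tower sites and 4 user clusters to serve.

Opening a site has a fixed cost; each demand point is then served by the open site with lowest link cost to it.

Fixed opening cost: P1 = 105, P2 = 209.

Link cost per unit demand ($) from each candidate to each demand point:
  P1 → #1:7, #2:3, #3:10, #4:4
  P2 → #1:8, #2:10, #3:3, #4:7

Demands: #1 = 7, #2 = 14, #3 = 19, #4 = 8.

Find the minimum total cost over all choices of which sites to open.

418

Open {P1}: assign each demand point to its cheapest open site.
  #1→P1 7×7=49, #2→P1 14×3=42, #3→P1 19×10=190, #4→P1 8×4=32
  link cost 313, fixed 105 → total 418.
Compare {P1, P2}: link cost 180 + fixed 314 = 494.
Compare {P2}: link cost 309 + fixed 209 = 518.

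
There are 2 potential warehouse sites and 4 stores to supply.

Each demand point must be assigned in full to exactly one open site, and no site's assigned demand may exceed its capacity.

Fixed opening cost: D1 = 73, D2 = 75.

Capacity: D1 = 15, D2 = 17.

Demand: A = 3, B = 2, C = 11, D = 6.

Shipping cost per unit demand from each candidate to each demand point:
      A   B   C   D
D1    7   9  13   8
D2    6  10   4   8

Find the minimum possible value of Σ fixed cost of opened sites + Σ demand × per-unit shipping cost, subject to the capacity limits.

276

Open {D1, D2}; cheapest assignment that respects the capacities:
  D1 (cap 15, load 8): B, D — cost 2×9 + 6×8 = 66
  D2 (cap 17, load 14): A, C — cost 3×6 + 11×4 = 62
  Shipping 128, fixed 148 → total 276.
  Any other capacity-feasible assignment to {D1, D2} ships for at least 128.
Total demand is 22 and no other set of sites has combined capacity ≥ 22, so {D1, D2} is the only feasible choice of open sites. Minimum: 276.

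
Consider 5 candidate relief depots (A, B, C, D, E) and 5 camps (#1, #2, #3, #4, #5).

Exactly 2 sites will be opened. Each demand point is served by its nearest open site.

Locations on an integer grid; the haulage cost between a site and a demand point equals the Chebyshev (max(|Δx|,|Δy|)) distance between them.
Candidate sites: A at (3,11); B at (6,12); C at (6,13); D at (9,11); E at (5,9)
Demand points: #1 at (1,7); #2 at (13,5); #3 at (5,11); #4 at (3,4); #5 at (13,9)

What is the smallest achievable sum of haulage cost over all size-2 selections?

21

Open {D, E}.
  #1→E 4, #2→D 6, #3→E 2, #4→E 5, #5→D 4  ⇒ total 21.
Compare {A, D}: total 23.
Compare {B, D}: total 23.
No size-2 selection does better; minimum is 21.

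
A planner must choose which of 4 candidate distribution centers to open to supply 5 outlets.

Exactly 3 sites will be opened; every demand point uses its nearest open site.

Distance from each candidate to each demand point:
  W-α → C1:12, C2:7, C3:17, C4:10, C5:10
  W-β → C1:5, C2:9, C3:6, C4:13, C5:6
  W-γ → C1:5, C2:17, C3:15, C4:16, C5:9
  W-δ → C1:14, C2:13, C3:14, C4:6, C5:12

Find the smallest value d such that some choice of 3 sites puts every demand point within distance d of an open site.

Open {W-α, W-β, W-δ}.
  Farthest demand point is C2 at distance 7 (to W-α); all others are ≤ 7.
With {W-β, W-γ, W-δ} the worst case is 9.
With {W-α, W-β, W-γ} the worst case is 10.
No size-3 selection achieves below 7.

7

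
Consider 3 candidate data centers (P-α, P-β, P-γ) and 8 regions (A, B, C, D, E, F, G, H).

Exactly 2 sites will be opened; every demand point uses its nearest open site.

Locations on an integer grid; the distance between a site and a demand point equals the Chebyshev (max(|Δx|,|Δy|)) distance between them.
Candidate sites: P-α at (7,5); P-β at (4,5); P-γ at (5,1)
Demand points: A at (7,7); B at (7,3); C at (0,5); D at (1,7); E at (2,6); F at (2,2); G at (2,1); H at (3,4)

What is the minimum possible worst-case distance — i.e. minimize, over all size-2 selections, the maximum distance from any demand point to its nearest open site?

Open {P-α, P-β}.
  Farthest demand point is C at distance 4 (to P-β); all others are ≤ 4.
With {P-β, P-γ} the worst case is 4.
With {P-α, P-γ} the worst case is 6.
No size-2 selection achieves below 4.

4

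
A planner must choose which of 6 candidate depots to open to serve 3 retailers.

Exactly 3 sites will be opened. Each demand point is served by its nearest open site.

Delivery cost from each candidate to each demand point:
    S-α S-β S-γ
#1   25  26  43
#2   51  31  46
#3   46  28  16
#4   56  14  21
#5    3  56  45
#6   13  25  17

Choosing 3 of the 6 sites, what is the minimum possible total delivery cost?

33

Open {#3, #4, #5}.
  S-α→#5 3, S-β→#4 14, S-γ→#3 16  ⇒ total 33.
Compare {#4, #5, #6}: total 34.
Compare {#1, #4, #5}: total 38.
No size-3 selection does better; minimum is 33.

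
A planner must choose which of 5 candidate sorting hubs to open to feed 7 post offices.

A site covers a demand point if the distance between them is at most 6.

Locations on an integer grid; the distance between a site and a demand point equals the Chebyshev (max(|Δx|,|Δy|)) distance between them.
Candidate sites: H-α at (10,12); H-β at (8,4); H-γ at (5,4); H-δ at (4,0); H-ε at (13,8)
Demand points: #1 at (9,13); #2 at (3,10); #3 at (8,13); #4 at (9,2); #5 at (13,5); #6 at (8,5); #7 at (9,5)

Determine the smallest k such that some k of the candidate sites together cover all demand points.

2

Coverage sets (demand points within 6 of each site):
  H-α: {#1, #3}
  H-β: {#2, #4, #5, #6, #7}
  H-γ: {#2, #4, #6, #7}
  H-δ: {#4, #6, #7}
  H-ε: {#1, #3, #4, #5, #6, #7}
No single site covers all 7 demand points.
But {H-α, H-β} covers everything, so the minimum is 2.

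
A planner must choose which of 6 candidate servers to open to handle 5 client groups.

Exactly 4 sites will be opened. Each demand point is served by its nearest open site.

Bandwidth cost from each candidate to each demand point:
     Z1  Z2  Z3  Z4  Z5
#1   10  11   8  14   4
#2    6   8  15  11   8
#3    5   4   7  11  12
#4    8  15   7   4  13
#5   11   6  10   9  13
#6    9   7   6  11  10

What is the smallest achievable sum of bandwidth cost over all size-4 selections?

Open {#1, #3, #4, #6}.
  Z1→#3 5, Z2→#3 4, Z3→#6 6, Z4→#4 4, Z5→#1 4  ⇒ total 23.
Compare {#1, #2, #3, #4}: total 24.
Compare {#1, #3, #4, #5}: total 24.
No size-4 selection does better; minimum is 23.

23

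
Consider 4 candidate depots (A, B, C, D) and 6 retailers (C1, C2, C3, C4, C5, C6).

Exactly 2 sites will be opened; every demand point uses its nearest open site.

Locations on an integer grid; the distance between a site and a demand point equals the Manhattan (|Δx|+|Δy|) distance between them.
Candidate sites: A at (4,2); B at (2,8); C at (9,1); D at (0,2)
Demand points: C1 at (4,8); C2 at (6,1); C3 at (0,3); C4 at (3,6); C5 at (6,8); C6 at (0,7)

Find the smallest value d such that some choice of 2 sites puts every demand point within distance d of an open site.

Open {A, B}.
  Farthest demand point is C3 at distance 5 (to A); all others are ≤ 5.
With {B, C} the worst case is 7.
With {B, D} the worst case is 7.
No size-2 selection achieves below 5.

5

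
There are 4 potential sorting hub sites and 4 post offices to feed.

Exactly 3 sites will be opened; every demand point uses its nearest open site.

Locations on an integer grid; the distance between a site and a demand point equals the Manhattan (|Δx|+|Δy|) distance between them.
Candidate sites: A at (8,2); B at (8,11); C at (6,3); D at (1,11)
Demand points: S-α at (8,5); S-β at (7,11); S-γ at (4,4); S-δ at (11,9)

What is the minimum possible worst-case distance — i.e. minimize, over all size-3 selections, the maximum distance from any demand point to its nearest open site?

5

Open {A, B, C}.
  Farthest demand point is S-δ at distance 5 (to B); all others are ≤ 5.
With {B, C, D} the worst case is 5.
With {A, B, D} the worst case is 6.
No size-3 selection achieves below 5.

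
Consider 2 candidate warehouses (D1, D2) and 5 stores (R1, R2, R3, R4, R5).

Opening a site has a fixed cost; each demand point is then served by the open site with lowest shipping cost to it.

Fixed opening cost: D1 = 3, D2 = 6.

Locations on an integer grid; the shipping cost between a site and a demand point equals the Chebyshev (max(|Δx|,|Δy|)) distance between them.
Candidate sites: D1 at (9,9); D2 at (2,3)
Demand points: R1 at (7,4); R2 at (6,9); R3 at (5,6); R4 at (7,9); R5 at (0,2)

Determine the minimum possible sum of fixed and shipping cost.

24

Open {D1, D2}: assign each demand point to its cheapest open site.
  R1→D1 5, R2→D1 3, R3→D2 3, R4→D1 2, R5→D2 2
  shipping cost 15, fixed 9 → total 24.
Compare {D1}: shipping cost 23 + fixed 3 = 26.
Compare {D2}: shipping cost 22 + fixed 6 = 28.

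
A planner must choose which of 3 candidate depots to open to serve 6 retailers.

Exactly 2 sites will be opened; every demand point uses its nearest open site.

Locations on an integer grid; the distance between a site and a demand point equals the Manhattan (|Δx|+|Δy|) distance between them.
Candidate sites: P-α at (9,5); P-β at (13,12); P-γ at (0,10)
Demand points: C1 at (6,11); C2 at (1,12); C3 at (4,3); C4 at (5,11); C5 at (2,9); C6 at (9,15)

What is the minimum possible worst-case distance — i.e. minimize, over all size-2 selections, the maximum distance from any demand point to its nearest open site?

10

Open {P-α, P-γ}.
  Farthest demand point is C6 at distance 10 (to P-α); all others are ≤ 10.
With {P-β, P-γ} the worst case is 11.
With {P-α, P-β} the worst case is 12.
No size-2 selection achieves below 10.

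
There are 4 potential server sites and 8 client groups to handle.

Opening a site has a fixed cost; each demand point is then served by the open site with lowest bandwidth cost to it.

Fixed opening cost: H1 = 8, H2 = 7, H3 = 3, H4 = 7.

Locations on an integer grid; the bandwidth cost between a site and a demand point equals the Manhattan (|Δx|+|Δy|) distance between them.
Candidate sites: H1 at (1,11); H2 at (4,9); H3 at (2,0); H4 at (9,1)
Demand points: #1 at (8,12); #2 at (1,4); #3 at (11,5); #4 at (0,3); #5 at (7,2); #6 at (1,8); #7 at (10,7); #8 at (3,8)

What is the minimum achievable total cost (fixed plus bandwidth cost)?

Open {H2, H3, H4}: assign each demand point to its cheapest open site.
  #1→H2 7, #2→H3 5, #3→H4 6, #4→H3 5, #5→H4 3, #6→H2 4, #7→H4 7, #8→H2 2
  bandwidth cost 39, fixed 17 → total 56.
Compare {H2, H3}: bandwidth cost 49 + fixed 10 = 59.
Compare {H1, H3, H4}: bandwidth cost 42 + fixed 18 = 60.
Compare {H2, H4}: bandwidth cost 47 + fixed 14 = 61.
All other subsets cost ≥ 59. Minimum total cost: 56.

56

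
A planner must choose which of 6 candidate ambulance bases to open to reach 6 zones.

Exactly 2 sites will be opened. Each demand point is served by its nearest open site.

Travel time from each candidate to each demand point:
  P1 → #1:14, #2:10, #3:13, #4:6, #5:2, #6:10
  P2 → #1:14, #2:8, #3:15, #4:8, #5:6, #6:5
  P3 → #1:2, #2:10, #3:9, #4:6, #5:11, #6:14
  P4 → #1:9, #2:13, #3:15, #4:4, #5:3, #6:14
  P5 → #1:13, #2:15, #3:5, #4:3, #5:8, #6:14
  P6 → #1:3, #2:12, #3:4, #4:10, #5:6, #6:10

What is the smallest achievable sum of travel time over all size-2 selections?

34

Open {P2, P6}.
  #1→P6 3, #2→P2 8, #3→P6 4, #4→P2 8, #5→P2 6, #6→P2 5  ⇒ total 34.
Compare {P1, P6}: total 35.
Compare {P2, P3}: total 36.
No size-2 selection does better; minimum is 34.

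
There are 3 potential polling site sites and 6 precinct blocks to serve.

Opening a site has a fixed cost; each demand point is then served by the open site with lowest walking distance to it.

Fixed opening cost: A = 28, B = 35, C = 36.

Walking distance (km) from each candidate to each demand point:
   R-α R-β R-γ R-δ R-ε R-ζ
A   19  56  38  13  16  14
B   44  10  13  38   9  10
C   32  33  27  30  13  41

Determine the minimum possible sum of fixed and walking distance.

137

Open {A, B}: assign each demand point to its cheapest open site.
  R-α→A 19, R-β→B 10, R-γ→B 13, R-δ→A 13, R-ε→B 9, R-ζ→B 10
  walking distance 74, fixed 63 → total 137.
Compare {B}: walking distance 124 + fixed 35 = 159.
Compare {A, B, C}: walking distance 74 + fixed 99 = 173.
Compare {B, C}: walking distance 104 + fixed 71 = 175.
All other subsets cost ≥ 159. Minimum total cost: 137.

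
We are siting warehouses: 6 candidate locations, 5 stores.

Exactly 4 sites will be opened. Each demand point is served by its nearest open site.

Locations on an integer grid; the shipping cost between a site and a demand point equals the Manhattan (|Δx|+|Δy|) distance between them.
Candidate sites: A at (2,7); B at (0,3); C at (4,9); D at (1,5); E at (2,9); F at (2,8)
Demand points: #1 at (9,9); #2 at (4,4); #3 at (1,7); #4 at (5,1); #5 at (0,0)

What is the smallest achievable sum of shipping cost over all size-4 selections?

20

Open {A, B, C, D}.
  #1→C 5, #2→D 4, #3→A 1, #4→B 7, #5→B 3  ⇒ total 20.
Compare {A, B, C, E}: total 21.
Compare {A, B, C, F}: total 21.
No size-4 selection does better; minimum is 20.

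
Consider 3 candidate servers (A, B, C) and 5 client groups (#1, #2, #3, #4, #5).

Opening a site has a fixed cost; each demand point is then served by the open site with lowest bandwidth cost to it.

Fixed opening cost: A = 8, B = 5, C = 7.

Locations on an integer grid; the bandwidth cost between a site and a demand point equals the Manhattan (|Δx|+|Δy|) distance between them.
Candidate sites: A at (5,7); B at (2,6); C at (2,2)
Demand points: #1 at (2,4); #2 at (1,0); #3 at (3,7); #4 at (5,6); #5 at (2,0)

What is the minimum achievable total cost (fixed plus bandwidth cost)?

24

Open {B, C}: assign each demand point to its cheapest open site.
  #1→B 2, #2→C 3, #3→B 2, #4→B 3, #5→C 2
  bandwidth cost 12, fixed 12 → total 24.
Compare {B}: bandwidth cost 20 + fixed 5 = 25.
Compare {A, C}: bandwidth cost 10 + fixed 15 = 25.
Compare {C}: bandwidth cost 20 + fixed 7 = 27.
All other subsets cost ≥ 25. Minimum total cost: 24.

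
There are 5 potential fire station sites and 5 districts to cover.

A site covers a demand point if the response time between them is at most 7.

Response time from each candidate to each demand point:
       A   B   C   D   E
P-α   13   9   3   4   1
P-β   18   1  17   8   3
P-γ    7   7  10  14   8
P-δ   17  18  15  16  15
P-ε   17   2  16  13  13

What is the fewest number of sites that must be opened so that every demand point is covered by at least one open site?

2

Coverage sets (demand points within 7 of each site):
  P-α: {C, D, E}
  P-β: {B, E}
  P-γ: {A, B}
  P-δ: {}
  P-ε: {B}
No single site covers all 5 demand points.
But {P-α, P-γ} covers everything, so the minimum is 2.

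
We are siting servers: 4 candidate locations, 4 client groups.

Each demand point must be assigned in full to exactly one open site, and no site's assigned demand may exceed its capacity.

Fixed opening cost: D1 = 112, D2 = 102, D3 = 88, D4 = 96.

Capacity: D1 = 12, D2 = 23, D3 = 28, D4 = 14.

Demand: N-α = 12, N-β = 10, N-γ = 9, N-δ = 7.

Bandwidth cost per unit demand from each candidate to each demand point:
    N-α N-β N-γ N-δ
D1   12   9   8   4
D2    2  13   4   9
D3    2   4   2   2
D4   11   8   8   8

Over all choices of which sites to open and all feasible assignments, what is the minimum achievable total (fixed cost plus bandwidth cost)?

Open {D2, D3}; cheapest assignment that respects the capacities:
  D2 (cap 23, load 12): N-α — cost 12×2 = 24
  D3 (cap 28, load 26): N-β, N-γ, N-δ — cost 10×4 + 9×2 + 7×2 = 72
  Shipping 96, fixed 190 → total 286.
  Any other capacity-feasible assignment to {D2, D3} ships for at least 96.
Compare {D3, D4}: its best feasible assignment gives total 320.
Compare {D1, D3}: its best feasible assignment gives total 346.
Every other set of open sites that can feasibly serve all demand totals ≥ 320 even under its best assignment. Minimum: 286.

286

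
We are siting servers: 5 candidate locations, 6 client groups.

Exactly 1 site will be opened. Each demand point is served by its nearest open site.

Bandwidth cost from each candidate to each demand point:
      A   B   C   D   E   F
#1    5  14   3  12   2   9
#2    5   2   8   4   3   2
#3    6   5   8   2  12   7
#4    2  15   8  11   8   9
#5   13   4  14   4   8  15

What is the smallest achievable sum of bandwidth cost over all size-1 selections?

Open {#2}.
  A→#2 5, B→#2 2, C→#2 8, D→#2 4, E→#2 3, F→#2 2  ⇒ total 24.
Compare {#3}: total 40.
Compare {#1}: total 45.
No size-1 selection does better; minimum is 24.

24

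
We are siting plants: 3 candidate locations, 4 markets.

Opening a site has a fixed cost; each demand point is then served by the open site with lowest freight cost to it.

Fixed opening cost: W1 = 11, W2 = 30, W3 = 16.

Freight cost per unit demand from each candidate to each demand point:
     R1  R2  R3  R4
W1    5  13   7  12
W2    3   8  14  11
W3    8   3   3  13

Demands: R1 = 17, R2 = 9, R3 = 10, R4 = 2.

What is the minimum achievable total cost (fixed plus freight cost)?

176

Open {W2, W3}: assign each demand point to its cheapest open site.
  R1→W2 17×3=51, R2→W3 9×3=27, R3→W3 10×3=30, R4→W2 2×11=22
  freight cost 130, fixed 46 → total 176.
Compare {W1, W2, W3}: freight cost 130 + fixed 57 = 187.
Compare {W1, W3}: freight cost 166 + fixed 27 = 193.
Compare {W3}: freight cost 219 + fixed 16 = 235.
All other subsets cost ≥ 187. Minimum total cost: 176.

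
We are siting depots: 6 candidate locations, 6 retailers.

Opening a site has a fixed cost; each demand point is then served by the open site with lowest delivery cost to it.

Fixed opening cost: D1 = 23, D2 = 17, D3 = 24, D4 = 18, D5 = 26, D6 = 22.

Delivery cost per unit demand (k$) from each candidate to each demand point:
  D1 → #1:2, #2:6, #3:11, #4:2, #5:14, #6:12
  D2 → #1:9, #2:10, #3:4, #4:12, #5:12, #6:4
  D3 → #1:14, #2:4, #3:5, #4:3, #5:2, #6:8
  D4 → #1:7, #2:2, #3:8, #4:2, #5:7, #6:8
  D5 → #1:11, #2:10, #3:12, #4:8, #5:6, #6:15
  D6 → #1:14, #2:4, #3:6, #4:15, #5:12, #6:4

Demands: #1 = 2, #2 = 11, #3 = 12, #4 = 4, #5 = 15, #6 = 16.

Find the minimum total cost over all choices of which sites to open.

Open {D2, D3, D4}: assign each demand point to its cheapest open site.
  #1→D4 2×7=14, #2→D4 11×2=22, #3→D2 12×4=48, #4→D4 4×2=8, #5→D3 15×2=30, #6→D2 16×4=64
  delivery cost 186, fixed 59 → total 245.
Compare {D2, D3}: delivery cost 216 + fixed 41 = 257.
Compare {D1, D2, D3, D4}: delivery cost 176 + fixed 82 = 258.
Compare {D1, D2, D3}: delivery cost 198 + fixed 64 = 262.
All other subsets cost ≥ 257. Minimum total cost: 245.

245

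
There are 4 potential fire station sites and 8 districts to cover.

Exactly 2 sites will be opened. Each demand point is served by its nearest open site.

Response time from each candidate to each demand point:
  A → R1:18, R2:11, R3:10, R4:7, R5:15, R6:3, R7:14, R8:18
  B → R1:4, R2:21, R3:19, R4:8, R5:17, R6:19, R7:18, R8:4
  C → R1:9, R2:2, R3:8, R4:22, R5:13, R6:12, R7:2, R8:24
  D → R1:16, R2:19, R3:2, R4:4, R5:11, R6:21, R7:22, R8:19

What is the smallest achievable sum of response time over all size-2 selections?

Open {B, C}.
  R1→B 4, R2→C 2, R3→C 8, R4→B 8, R5→C 13, R6→C 12, R7→C 2, R8→B 4  ⇒ total 53.
Compare {C, D}: total 61.
Compare {A, C}: total 62.
No size-2 selection does better; minimum is 53.

53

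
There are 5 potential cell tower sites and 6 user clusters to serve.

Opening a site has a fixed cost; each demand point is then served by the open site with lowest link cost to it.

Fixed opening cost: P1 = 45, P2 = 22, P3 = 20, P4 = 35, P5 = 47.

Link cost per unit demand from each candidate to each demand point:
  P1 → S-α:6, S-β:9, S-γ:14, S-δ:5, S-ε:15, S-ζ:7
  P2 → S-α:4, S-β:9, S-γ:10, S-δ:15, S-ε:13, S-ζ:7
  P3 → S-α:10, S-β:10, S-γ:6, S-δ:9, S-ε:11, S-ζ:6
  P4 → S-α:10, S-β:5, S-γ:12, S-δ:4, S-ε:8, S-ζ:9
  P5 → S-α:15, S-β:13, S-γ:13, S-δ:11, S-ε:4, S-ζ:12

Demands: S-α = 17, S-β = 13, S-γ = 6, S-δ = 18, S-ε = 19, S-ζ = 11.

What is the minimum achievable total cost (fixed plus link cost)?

507

Open {P2, P3, P4, P5}: assign each demand point to its cheapest open site.
  S-α→P2 17×4=68, S-β→P4 13×5=65, S-γ→P3 6×6=36, S-δ→P4 18×4=72, S-ε→P5 19×4=76, S-ζ→P3 11×6=66
  link cost 383, fixed 124 → total 507.
Compare {P2, P4, P5}: link cost 418 + fixed 104 = 522.
Compare {P2, P3, P4}: link cost 459 + fixed 77 = 536.
Compare {P2, P4}: link cost 494 + fixed 57 = 551.
All other subsets cost ≥ 522. Minimum total cost: 507.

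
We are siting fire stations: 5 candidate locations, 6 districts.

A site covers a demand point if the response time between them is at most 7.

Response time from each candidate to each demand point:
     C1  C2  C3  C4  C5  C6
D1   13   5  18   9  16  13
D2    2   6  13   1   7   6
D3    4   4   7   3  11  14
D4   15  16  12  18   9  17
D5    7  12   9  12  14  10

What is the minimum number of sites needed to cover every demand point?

2

Coverage sets (demand points within 7 of each site):
  D1: {C2}
  D2: {C1, C2, C4, C5, C6}
  D3: {C1, C2, C3, C4}
  D4: {}
  D5: {C1}
No single site covers all 6 demand points.
But {D2, D3} covers everything, so the minimum is 2.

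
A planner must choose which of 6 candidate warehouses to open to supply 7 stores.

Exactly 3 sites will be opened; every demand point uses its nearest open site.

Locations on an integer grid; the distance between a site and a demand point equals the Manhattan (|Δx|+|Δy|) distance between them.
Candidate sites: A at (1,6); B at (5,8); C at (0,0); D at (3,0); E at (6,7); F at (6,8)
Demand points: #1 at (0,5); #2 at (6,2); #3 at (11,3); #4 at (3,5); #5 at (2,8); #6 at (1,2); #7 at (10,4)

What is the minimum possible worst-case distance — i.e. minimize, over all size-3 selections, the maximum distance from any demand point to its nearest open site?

Open {A, B, E}.
  Farthest demand point is #3 at distance 9 (to E); all others are ≤ 9.
With {A, C, E} the worst case is 9.
With {A, D, E} the worst case is 9.
No size-3 selection achieves below 9.

9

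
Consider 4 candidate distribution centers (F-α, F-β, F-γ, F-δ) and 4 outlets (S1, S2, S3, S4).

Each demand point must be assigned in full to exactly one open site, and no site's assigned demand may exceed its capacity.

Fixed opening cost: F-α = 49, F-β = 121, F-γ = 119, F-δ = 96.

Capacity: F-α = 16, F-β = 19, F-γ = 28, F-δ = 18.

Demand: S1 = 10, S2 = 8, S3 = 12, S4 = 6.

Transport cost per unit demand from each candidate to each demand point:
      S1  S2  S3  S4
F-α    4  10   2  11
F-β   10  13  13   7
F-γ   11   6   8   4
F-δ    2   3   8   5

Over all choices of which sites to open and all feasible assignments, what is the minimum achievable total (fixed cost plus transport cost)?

356

Open {F-α, F-γ, F-δ}; cheapest assignment that respects the capacities:
  F-α (cap 16, load 12): S3 — cost 12×2 = 24
  F-γ (cap 28, load 6): S4 — cost 6×4 = 24
  F-δ (cap 18, load 18): S1, S2 — cost 10×2 + 8×3 = 44
  Shipping 92, fixed 264 → total 356.
  Any other capacity-feasible assignment to {F-α, F-γ, F-δ} ships for at least 92.
Compare {F-α, F-γ}: its best feasible assignment gives total 374.
Compare {F-α, F-β, F-δ}: its best feasible assignment gives total 376.
Every other set of open sites that can feasibly serve all demand totals ≥ 374 even under its best assignment. Minimum: 356.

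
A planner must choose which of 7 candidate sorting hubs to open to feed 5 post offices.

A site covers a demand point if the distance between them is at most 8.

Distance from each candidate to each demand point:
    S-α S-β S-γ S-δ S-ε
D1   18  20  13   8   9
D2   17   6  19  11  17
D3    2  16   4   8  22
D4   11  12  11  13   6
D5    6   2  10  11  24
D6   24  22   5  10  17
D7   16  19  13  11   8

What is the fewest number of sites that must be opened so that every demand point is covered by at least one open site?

3

Coverage sets (demand points within 8 of each site):
  D1: {S-δ}
  D2: {S-β}
  D3: {S-α, S-γ, S-δ}
  D4: {S-ε}
  D5: {S-α, S-β}
  D6: {S-γ}
  D7: {S-ε}
No 2 sites suffice: every size-2 union leaves at least one demand point uncovered.
But {D2, D3, D4} covers everything, so the minimum is 3.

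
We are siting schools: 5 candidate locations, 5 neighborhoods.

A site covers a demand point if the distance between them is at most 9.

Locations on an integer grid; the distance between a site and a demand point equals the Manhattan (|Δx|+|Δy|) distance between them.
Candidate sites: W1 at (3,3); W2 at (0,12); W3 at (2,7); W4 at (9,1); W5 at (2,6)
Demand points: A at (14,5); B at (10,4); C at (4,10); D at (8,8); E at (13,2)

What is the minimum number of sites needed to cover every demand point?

2

Coverage sets (demand points within 9 of each site):
  W1: {B, C}
  W2: {C}
  W3: {C, D}
  W4: {A, B, D, E}
  W5: {C, D}
No single site covers all 5 demand points.
But {W1, W4} covers everything, so the minimum is 2.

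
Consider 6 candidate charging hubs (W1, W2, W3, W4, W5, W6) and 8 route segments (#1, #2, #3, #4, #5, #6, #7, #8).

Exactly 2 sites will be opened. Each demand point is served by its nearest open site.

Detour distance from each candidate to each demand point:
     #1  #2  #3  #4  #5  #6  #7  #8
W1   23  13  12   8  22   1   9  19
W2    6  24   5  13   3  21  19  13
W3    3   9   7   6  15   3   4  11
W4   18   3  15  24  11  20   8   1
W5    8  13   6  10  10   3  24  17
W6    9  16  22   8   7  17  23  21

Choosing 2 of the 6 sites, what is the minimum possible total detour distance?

Open {W3, W4}.
  #1→W3 3, #2→W4 3, #3→W3 7, #4→W3 6, #5→W4 11, #6→W3 3, #7→W3 4, #8→W4 1  ⇒ total 38.
Compare {W2, W3}: total 44.
Compare {W4, W5}: total 49.
No size-2 selection does better; minimum is 38.

38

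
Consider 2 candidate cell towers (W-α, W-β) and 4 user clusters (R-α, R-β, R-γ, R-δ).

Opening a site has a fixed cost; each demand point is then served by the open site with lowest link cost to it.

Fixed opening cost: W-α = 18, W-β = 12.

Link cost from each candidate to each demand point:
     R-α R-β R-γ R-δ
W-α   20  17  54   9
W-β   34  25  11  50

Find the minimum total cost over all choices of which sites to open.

87

Open {W-α, W-β}: assign each demand point to its cheapest open site.
  R-α→W-α 20, R-β→W-α 17, R-γ→W-β 11, R-δ→W-α 9
  link cost 57, fixed 30 → total 87.
Compare {W-α}: link cost 100 + fixed 18 = 118.
Compare {W-β}: link cost 120 + fixed 12 = 132.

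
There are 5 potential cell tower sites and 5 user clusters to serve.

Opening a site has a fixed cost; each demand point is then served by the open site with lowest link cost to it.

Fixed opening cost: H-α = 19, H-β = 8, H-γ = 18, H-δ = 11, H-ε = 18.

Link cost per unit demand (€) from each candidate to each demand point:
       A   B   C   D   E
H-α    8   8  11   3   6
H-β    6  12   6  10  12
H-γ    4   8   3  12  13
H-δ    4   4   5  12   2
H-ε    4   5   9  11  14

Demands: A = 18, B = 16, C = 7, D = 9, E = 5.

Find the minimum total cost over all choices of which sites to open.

Open {H-α, H-δ}: assign each demand point to its cheapest open site.
  A→H-δ 18×4=72, B→H-δ 16×4=64, C→H-δ 7×5=35, D→H-α 9×3=27, E→H-δ 5×2=10
  link cost 208, fixed 30 → total 238.
Compare {H-α, H-γ, H-δ}: link cost 194 + fixed 48 = 242.
Compare {H-α, H-β, H-δ}: link cost 208 + fixed 38 = 246.
Compare {H-α, H-β, H-γ, H-δ}: link cost 194 + fixed 56 = 250.
All other subsets cost ≥ 242. Minimum total cost: 238.

238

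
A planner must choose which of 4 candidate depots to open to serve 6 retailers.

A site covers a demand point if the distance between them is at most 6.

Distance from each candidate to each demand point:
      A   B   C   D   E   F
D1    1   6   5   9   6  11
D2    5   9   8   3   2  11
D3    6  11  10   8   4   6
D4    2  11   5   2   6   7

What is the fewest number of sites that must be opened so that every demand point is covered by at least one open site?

Coverage sets (demand points within 6 of each site):
  D1: {A, B, C, E}
  D2: {A, D, E}
  D3: {A, E, F}
  D4: {A, C, D, E}
No 2 sites suffice: every size-2 union leaves at least one demand point uncovered.
But {D1, D2, D3} covers everything, so the minimum is 3.

3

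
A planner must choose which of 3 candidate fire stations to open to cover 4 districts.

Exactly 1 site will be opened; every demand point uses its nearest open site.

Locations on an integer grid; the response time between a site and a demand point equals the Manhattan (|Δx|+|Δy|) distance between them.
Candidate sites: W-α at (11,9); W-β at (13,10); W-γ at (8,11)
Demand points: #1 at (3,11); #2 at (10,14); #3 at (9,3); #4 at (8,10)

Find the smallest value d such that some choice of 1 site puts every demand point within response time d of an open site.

Open {W-γ}.
  Farthest demand point is #3 at response time 9 (to W-γ); all others are ≤ 9.
With {W-α} the worst case is 10.
With {W-β} the worst case is 11.
No size-1 selection achieves below 9.

9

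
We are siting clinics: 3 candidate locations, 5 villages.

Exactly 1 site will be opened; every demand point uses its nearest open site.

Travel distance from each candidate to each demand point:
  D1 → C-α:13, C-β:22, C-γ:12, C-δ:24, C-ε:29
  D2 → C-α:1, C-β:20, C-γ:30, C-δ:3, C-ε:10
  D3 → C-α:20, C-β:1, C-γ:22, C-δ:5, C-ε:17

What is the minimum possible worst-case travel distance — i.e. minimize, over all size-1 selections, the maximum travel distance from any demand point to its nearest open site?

22

Open {D3}.
  Farthest demand point is C-γ at travel distance 22 (to D3); all others are ≤ 22.
With {D1} the worst case is 29.
With {D2} the worst case is 30.
No size-1 selection achieves below 22.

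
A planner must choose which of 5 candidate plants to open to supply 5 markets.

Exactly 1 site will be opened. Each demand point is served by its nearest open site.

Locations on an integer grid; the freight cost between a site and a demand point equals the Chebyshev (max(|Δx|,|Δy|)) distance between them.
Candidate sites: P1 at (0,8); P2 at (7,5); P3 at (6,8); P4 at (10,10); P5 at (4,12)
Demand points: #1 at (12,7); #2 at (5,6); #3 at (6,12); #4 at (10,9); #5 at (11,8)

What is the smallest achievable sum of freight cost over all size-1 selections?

15

Open {P4}.
  #1→P4 3, #2→P4 5, #3→P4 4, #4→P4 1, #5→P4 2  ⇒ total 15.
Compare {P3}: total 21.
Compare {P2}: total 22.
No size-1 selection does better; minimum is 15.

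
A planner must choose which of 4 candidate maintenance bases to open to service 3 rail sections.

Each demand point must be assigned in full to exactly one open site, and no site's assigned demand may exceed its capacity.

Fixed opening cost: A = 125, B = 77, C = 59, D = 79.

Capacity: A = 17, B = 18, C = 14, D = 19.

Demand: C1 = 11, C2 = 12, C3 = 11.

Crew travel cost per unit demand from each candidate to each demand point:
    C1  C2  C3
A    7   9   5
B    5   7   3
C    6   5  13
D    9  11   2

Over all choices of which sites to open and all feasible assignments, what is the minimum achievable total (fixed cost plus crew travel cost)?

352

Open {B, C, D}; cheapest assignment that respects the capacities:
  B (cap 18, load 11): C1 — cost 11×5 = 55
  C (cap 14, load 12): C2 — cost 12×5 = 60
  D (cap 19, load 11): C3 — cost 11×2 = 22
  Shipping 137, fixed 215 → total 352.
  Any other capacity-feasible assignment to {B, C, D} ships for at least 137.
Compare {A, C, D}: its best feasible assignment gives total 422.
Compare {A, B, C}: its best feasible assignment gives total 431.
Every other set of open sites that can feasibly serve all demand totals ≥ 422 even under its best assignment. Minimum: 352.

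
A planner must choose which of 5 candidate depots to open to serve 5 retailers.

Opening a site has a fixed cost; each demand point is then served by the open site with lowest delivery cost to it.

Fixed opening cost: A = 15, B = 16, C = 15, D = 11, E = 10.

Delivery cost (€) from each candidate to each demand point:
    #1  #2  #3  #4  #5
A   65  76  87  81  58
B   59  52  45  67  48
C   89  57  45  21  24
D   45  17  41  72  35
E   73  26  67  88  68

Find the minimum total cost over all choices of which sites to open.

Open {C, D}: assign each demand point to its cheapest open site.
  #1→D 45, #2→D 17, #3→D 41, #4→C 21, #5→C 24
  delivery cost 148, fixed 26 → total 174.
Compare {C, D, E}: delivery cost 148 + fixed 36 = 184.
Compare {A, C, D}: delivery cost 148 + fixed 41 = 189.
Compare {B, C, D}: delivery cost 148 + fixed 42 = 190.
All other subsets cost ≥ 184. Minimum total cost: 174.

174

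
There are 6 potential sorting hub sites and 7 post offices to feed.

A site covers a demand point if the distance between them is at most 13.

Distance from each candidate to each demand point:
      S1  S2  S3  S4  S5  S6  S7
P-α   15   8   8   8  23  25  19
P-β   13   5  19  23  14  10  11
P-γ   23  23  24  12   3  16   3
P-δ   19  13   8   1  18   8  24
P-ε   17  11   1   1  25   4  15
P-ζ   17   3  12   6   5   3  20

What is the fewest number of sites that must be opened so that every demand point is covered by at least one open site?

Coverage sets (demand points within 13 of each site):
  P-α: {S2, S3, S4}
  P-β: {S1, S2, S6, S7}
  P-γ: {S4, S5, S7}
  P-δ: {S2, S3, S4, S6}
  P-ε: {S2, S3, S4, S6}
  P-ζ: {S2, S3, S4, S5, S6}
No single site covers all 7 demand points.
But {P-β, P-ζ} covers everything, so the minimum is 2.

2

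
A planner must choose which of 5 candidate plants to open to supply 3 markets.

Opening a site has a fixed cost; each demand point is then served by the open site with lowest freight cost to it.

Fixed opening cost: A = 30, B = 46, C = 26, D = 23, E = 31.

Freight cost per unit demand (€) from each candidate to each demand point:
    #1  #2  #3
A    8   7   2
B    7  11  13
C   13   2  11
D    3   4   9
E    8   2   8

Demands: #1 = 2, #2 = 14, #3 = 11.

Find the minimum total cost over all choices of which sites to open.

Open {A, C}: assign each demand point to its cheapest open site.
  #1→A 2×8=16, #2→C 14×2=28, #3→A 11×2=22
  freight cost 66, fixed 56 → total 122.
Compare {A, E}: freight cost 66 + fixed 61 = 127.
Compare {A, C, D}: freight cost 56 + fixed 79 = 135.
Compare {A, D}: freight cost 84 + fixed 53 = 137.
All other subsets cost ≥ 127. Minimum total cost: 122.

122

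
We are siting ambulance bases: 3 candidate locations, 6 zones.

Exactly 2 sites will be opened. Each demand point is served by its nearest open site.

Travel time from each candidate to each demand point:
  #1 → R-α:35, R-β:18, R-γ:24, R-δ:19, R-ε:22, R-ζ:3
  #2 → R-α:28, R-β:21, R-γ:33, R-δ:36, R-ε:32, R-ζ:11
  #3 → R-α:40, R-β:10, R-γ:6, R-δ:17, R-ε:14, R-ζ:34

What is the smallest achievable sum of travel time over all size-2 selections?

Open {#1, #3}.
  R-α→#1 35, R-β→#3 10, R-γ→#3 6, R-δ→#3 17, R-ε→#3 14, R-ζ→#1 3  ⇒ total 85.
Compare {#2, #3}: total 86.
Compare {#1, #2}: total 114.

85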